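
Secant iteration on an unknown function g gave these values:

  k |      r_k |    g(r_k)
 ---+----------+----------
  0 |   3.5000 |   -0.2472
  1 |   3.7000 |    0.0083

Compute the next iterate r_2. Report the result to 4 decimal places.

3.6935

r_2 = 3.7000 − 0.0083·(3.7000 − 3.5000) / (0.0083 − (-0.2472))
   = 3.7000 − (0.001660)/(0.255500) = 3.693503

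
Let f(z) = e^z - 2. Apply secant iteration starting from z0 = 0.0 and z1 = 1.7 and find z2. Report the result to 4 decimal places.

0.3800

f(0.0) = -1.000000, f(1.7) = 3.473947
z2 = 1.700000 − 3.473947·(1.700000 − 0.000000) / (3.473947 − (-1.000000)) = 1.700000 − (5.905711)/(4.473947) = 0.379978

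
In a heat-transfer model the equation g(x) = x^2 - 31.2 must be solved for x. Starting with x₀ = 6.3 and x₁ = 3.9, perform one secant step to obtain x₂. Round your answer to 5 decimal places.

g(6.3) = 8.4900000, g(3.9) = -15.9900000
x₂ = 3.9000000 − (-15.9900000)·(3.9000000 − 6.3000000) / (-15.9900000 − 8.4900000) = 3.9000000 − (38.3760000)/(-24.4800000) = 5.4676471

5.46765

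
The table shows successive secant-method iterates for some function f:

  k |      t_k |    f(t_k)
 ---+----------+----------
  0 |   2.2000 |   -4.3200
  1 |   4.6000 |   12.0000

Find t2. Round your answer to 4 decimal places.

t2 = 4.6000 − 12.0000·(4.6000 − 2.2000) / (12.0000 − (-4.3200))
   = 4.6000 − (28.800000)/(16.320000) = 2.835294

2.8353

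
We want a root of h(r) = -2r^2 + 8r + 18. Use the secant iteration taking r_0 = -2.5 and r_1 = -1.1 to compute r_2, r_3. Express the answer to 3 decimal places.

h(-2.5) = -14.50000, h(-1.1) = 6.78000
r_2 = -1.10000 − 6.78000·(-1.10000 − (-2.50000)) / (6.78000 − (-14.50000)) = -1.10000 − (9.49200)/(21.28000) = -1.54605
h(-1.54605) = 0.85102
r_3 = -1.54605 − 0.85102·(-1.54605 − (-1.10000)) / (0.85102 − 6.78000) = -1.54605 − (-0.37960)/(-5.92898) = -1.61008

-1.546, -1.610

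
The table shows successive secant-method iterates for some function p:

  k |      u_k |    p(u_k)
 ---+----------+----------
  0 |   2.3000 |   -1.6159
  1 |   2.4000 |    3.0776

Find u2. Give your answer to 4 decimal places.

u2 = 2.4000 − 3.0776·(2.4000 − 2.3000) / (3.0776 − (-1.6159))
   = 2.4000 − (0.307760)/(4.693500) = 2.334428

2.3344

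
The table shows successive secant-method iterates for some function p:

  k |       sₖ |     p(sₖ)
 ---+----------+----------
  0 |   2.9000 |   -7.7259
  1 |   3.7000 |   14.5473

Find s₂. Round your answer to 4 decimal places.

3.1775

s₂ = 3.7000 − 14.5473·(3.7000 − 2.9000) / (14.5473 − (-7.7259))
   = 3.7000 − (11.637840)/(22.273200) = 3.177496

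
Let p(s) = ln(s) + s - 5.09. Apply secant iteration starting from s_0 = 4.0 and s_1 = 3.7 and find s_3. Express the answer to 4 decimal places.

3.7644

p(4.0) = 0.296294, p(3.7) = -0.081667
s_2 = 3.700000 − (-0.081667)·(3.700000 − 4.000000) / (-0.081667 − 0.296294) = 3.700000 − (0.024500)/(-0.377962) = 3.764822
p(3.764822) = 0.000522
s_3 = 3.764822 − 0.000522·(3.764822 − 3.700000) / (0.000522 − (-0.081667)) = 3.764822 − (0.000034)/(0.082190) = 3.764410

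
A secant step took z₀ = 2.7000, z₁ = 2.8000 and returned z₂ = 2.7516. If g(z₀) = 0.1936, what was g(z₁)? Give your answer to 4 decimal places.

The secant line through (2.7000, 0.1936) and (2.8000, g(z₁)) crosses zero at z₂ = 2.7516.
So (2.7000, 0.1936), (2.8000, g(z₁)), (2.7516, 0) are collinear:
g(z₁) = 0.1936 · (2.8000 − 2.7516) / (2.7000 − 2.7516) = 0.1936 · (0.048400)/(-0.051600) = -0.181594

-0.1816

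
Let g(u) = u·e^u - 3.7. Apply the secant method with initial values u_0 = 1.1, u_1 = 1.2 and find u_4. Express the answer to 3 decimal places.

1.160

g(1.1) = -0.39542, g(1.2) = 0.28414
u_2 = 1.20000 − 0.28414·(1.20000 − 1.10000) / (0.28414 − (-0.39542)) = 1.20000 − (0.02841)/(0.67956) = 1.15819
g(1.15819) = -0.01215
u_3 = 1.15819 − (-0.01215)·(1.15819 − 1.20000) / (-0.01215 − 0.28414) = 1.15819 − (0.00051)/(-0.29629) = 1.15990
g(1.15990) = -0.00035
u_4 = 1.15990 − (-0.00035)·(1.15990 − 1.15819) / (-0.00035 − (-0.01215)) = 1.15990 − (0.00000)/(0.01180) = 1.15995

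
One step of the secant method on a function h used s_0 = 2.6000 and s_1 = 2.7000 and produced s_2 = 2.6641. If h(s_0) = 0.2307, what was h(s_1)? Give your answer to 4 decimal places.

-0.1292

The secant line through (2.6000, 0.2307) and (2.7000, h(s_1)) crosses zero at s_2 = 2.6641.
So (2.6000, 0.2307), (2.7000, h(s_1)), (2.6641, 0) are collinear:
h(s_1) = 0.2307 · (2.7000 − 2.6641) / (2.6000 − 2.6641) = 0.2307 · (0.035900)/(-0.064100) = -0.129206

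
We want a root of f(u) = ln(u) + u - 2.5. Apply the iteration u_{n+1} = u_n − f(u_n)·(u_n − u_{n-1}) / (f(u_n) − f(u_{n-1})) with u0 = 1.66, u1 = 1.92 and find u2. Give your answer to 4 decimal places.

f(1.66) = -0.333182, f(1.92) = 0.072325
u2 = 1.920000 − 0.072325·(1.920000 − 1.660000) / (0.072325 − (-0.333182)) = 1.920000 − (0.018805)/(0.405508) = 1.873627

1.8736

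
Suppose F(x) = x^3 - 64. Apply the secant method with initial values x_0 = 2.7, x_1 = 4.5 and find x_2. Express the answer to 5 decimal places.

3.81658

F(2.7) = -44.3170000, F(4.5) = 27.1250000
x_2 = 4.5000000 − 27.1250000·(4.5000000 − 2.7000000) / (27.1250000 − (-44.3170000)) = 4.5000000 − (48.8250000)/(71.4420000) = 3.8165785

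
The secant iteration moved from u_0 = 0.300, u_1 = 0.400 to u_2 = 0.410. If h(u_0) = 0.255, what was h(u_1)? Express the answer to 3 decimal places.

0.023

The secant line through (0.300, 0.255) and (0.400, h(u_1)) crosses zero at u_2 = 0.410.
So (0.300, 0.255), (0.400, h(u_1)), (0.410, 0) are collinear:
h(u_1) = 0.255 · (0.400 − 0.410) / (0.300 − 0.410) = 0.255 · (-0.01000)/(-0.11000) = 0.02318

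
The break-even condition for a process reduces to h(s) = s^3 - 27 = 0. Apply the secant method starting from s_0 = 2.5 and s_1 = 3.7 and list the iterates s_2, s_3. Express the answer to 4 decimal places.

h(2.5) = -11.375000, h(3.7) = 23.653000
s_2 = 3.700000 − 23.653000·(3.700000 − 2.500000) / (23.653000 − (-11.375000)) = 3.700000 − (28.383600)/(35.028000) = 2.889688
h(2.889688) = -2.870241
s_3 = 2.889688 − (-2.870241)·(2.889688 − 3.700000) / (-2.870241 − 23.653000) = 2.889688 − (2.325790)/(-26.523241) = 2.977377

2.8897, 2.9774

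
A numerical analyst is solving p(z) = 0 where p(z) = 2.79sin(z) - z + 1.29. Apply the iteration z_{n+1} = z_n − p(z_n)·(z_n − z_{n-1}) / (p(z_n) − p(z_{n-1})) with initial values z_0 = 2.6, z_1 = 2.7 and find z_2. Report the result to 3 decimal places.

2.637

p(2.6) = 0.12825, p(2.7) = -0.21761
z_2 = 2.70000 − (-0.21761)·(2.70000 − 2.60000) / (-0.21761 − 0.12825) = 2.70000 − (-0.02176)/(-0.34586) = 2.63708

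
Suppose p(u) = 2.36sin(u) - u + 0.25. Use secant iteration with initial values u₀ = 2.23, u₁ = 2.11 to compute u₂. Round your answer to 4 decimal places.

p(2.23) = -0.114467, p(2.11) = 0.165158
u₂ = 2.110000 − 0.165158·(2.110000 − 2.230000) / (0.165158 − (-0.114467)) = 2.110000 − (-0.019819)/(0.279625) = 2.180877

2.1809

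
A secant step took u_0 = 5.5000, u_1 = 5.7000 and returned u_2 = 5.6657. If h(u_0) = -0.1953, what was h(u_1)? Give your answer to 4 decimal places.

The secant line through (5.5000, -0.1953) and (5.7000, h(u_1)) crosses zero at u_2 = 5.6657.
So (5.5000, -0.1953), (5.7000, h(u_1)), (5.6657, 0) are collinear:
h(u_1) = -0.1953 · (5.7000 − 5.6657) / (5.5000 − 5.6657) = -0.1953 · (0.034300)/(-0.165700) = 0.040427

0.0404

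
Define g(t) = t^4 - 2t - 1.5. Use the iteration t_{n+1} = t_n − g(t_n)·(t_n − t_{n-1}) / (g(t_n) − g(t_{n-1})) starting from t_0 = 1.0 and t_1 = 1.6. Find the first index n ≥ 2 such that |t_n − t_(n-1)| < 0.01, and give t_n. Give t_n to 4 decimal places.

n = 5, t_n = 1.4479

g(1.0) = -2.500000, g(1.6) = 1.853600
t_2 = 1.600000 − 1.853600·(0.600000)/(4.353600) = 1.344542;  |Δ| = 0.255458
g(1.344542) = -0.920964
t_3 = 1.344542 − (-0.920964)·(-0.255458)/(-2.774564) = 1.429337;  |Δ| = 0.084794
g(1.429337) = -0.184810
t_4 = 1.429337 − (-0.184810)·(0.084794)/(0.736154) = 1.450624;  |Δ| = 0.021287
g(1.450624) = 0.026874
t_5 = 1.450624 − 0.026874·(0.021287)/(0.211684) = 1.447922;  |Δ| = 0.002703
|t_5 − t_4| = 0.002703 < 0.01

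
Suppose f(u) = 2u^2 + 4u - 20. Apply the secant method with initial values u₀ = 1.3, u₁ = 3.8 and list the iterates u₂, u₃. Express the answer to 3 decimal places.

2.104, 2.277

f(1.3) = -11.42000, f(3.8) = 24.08000
u₂ = 3.80000 − 24.08000·(3.80000 − 1.30000) / (24.08000 − (-11.42000)) = 3.80000 − (60.20000)/(35.50000) = 2.10423
f(2.10423) = -2.72757
u₃ = 2.10423 − (-2.72757)·(2.10423 − 3.80000) / (-2.72757 − 24.08000) = 2.10423 − (4.62534)/(-26.80757) = 2.27676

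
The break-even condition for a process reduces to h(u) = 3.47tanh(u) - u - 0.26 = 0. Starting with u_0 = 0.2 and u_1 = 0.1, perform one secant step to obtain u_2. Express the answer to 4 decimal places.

0.1059

h(0.2) = 0.224892, h(0.1) = -0.014152
u_2 = 0.100000 − (-0.014152)·(0.100000 − 0.200000) / (-0.014152 − 0.224892) = 0.100000 − (0.001415)/(-0.239044) = 0.105920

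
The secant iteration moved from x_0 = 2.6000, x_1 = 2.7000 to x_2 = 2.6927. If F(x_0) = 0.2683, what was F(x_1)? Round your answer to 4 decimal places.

-0.0211

The secant line through (2.6000, 0.2683) and (2.7000, F(x_1)) crosses zero at x_2 = 2.6927.
So (2.6000, 0.2683), (2.7000, F(x_1)), (2.6927, 0) are collinear:
F(x_1) = 0.2683 · (2.7000 − 2.6927) / (2.6000 − 2.6927) = 0.2683 · (0.007300)/(-0.092700) = -0.021128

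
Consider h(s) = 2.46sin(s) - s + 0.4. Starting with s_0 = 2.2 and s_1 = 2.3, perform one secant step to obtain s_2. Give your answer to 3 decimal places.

h(2.2) = 0.18890, h(2.3) = -0.06557
s_2 = 2.30000 − (-0.06557)·(2.30000 − 2.20000) / (-0.06557 − 0.18890) = 2.30000 − (-0.00656)/(-0.25447) = 2.27423

2.274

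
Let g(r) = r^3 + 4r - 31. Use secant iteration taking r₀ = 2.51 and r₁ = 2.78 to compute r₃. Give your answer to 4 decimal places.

2.7198

g(2.51) = -5.146749, g(2.78) = 1.604952
r₂ = 2.780000 − 1.604952·(2.780000 − 2.510000) / (1.604952 − (-5.146749)) = 2.780000 − (0.433337)/(6.751701) = 2.715818
g(2.715818) = -0.105755
r₃ = 2.715818 − (-0.105755)·(2.715818 − 2.780000) / (-0.105755 − 1.604952) = 2.715818 − (0.006788)/(-1.710707) = 2.719786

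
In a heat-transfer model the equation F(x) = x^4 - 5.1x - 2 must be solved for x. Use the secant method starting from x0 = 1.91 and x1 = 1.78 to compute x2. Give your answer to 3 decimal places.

F(1.91) = 1.56763, F(1.78) = -1.03924
x2 = 1.78000 − (-1.03924)·(1.78000 − 1.91000) / (-1.03924 − 1.56763) = 1.78000 − (0.13510)/(-2.60688) = 1.83183

1.832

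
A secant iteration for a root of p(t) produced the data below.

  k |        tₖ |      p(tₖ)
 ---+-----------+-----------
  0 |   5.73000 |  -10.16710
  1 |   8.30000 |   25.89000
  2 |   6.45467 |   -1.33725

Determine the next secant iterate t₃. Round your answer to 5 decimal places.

t₃ = 6.45467 − (-1.33725)·(6.45467 − 8.30000) / (-1.33725 − 25.89000)
   = 6.45467 − (2.4676675)/(-27.2272500) = 6.5453023

6.54530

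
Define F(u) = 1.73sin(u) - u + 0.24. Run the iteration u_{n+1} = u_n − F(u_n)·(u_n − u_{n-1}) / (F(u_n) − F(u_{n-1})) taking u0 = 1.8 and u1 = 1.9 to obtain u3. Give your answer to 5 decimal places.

1.88519

F(1.8) = 0.1247564, F(1.9) = -0.0229008
u2 = 1.9000000 − (-0.0229008)·(1.9000000 − 1.8000000) / (-0.0229008 − 0.1247564) = 1.9000000 − (-0.0022901)/(-0.1476572) = 1.8844905
F(1.8844905) = 0.0010857
u3 = 1.8844905 − 0.0010857·(1.8844905 − 1.9000000) / (0.0010857 − (-0.0229008)) = 1.8844905 − (-0.0000168)/(0.0239865) = 1.8851925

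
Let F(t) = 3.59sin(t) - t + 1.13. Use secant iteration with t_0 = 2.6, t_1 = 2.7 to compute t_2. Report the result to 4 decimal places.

2.6914

F(2.6) = 0.380650, F(2.7) = -0.035706
t_2 = 2.700000 − (-0.035706)·(2.700000 − 2.600000) / (-0.035706 − 0.380650) = 2.700000 − (-0.003571)/(-0.416356) = 2.691424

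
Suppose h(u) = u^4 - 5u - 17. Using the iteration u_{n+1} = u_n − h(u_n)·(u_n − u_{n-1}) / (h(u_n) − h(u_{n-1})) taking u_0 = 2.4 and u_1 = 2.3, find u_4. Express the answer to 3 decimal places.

h(2.4) = 4.17760, h(2.3) = -0.51590
u_2 = 2.30000 − (-0.51590)·(2.30000 − 2.40000) / (-0.51590 − 4.17760) = 2.30000 − (0.05159)/(-4.69350) = 2.31099
h(2.31099) = -0.03206
u_3 = 2.31099 − (-0.03206)·(2.31099 − 2.30000) / (-0.03206 − (-0.51590)) = 2.31099 − (-0.00035)/(0.48384) = 2.31172
h(2.31172) = 0.00027
u_4 = 2.31172 − 0.00027·(2.31172 − 2.31099) / (0.00027 − (-0.03206)) = 2.31172 − (0.00000)/(0.03234) = 2.31171

2.312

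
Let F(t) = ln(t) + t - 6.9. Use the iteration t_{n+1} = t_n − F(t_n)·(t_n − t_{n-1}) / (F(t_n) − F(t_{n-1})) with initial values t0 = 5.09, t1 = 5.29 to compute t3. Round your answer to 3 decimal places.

F(5.09) = -0.18272, F(5.29) = 0.05582
t2 = 5.29000 − 0.05582·(5.29000 − 5.09000) / (0.05582 − (-0.18272)) = 5.29000 − (0.01116)/(0.23854) = 5.24320
F(5.24320) = 0.00013
t3 = 5.24320 − 0.00013·(5.24320 − 5.29000) / (0.00013 − 0.05582) = 5.24320 − (-0.00001)/(-0.05569) = 5.24309

5.243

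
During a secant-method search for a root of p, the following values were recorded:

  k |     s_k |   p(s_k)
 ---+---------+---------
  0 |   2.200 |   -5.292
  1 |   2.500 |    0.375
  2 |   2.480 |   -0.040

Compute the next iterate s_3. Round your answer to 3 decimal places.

s_3 = 2.480 − (-0.040)·(2.480 − 2.500) / (-0.040 − 0.375)
   = 2.480 − (0.00080)/(-0.41500) = 2.48193

2.482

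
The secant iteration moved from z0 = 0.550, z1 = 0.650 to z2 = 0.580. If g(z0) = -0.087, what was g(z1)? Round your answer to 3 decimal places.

The secant line through (0.550, -0.087) and (0.650, g(z1)) crosses zero at z2 = 0.580.
So (0.550, -0.087), (0.650, g(z1)), (0.580, 0) are collinear:
g(z1) = -0.087 · (0.650 − 0.580) / (0.550 − 0.580) = -0.087 · (0.07000)/(-0.03000) = 0.20300

0.203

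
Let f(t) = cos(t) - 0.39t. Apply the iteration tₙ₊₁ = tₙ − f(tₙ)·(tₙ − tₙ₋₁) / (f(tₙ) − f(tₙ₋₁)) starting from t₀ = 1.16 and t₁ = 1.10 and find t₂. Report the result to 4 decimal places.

f(1.16) = -0.053060, f(1.10) = 0.024596
t₂ = 1.100000 − 0.024596·(1.100000 − 1.160000) / (0.024596 − (-0.053060)) = 1.100000 − (-0.001476)/(0.077657) = 1.119004

1.1190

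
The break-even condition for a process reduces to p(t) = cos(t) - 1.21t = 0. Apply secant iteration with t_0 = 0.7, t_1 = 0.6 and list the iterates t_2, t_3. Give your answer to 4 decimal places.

p(0.7) = -0.082158, p(0.6) = 0.099336
t_2 = 0.600000 − 0.099336·(0.600000 − 0.700000) / (0.099336 − (-0.082158)) = 0.600000 − (-0.009934)/(0.181493) = 0.654732
p(0.654732) = 0.000985
t_3 = 0.654732 − 0.000985·(0.654732 − 0.600000) / (0.000985 − 0.099336) = 0.654732 − (0.000054)/(-0.098351) = 0.655280

0.6547, 0.6553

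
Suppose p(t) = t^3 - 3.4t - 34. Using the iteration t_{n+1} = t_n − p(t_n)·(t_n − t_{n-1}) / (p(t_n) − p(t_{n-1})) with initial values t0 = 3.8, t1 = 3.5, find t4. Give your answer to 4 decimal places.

3.5882

p(3.8) = 7.952000, p(3.5) = -3.025000
t2 = 3.500000 − (-3.025000)·(3.500000 − 3.800000) / (-3.025000 − 7.952000) = 3.500000 − (0.907500)/(-10.977000) = 3.582673
p(3.582673) = -0.195530
t3 = 3.582673 − (-0.195530)·(3.582673 − 3.500000) / (-0.195530 − (-3.025000)) = 3.582673 − (-0.016165)/(2.829470) = 3.588386
p(3.588386) = 0.005388
t4 = 3.588386 − 0.005388·(3.588386 − 3.582673) / (0.005388 − (-0.195530)) = 3.588386 − (0.000031)/(0.200918) = 3.588233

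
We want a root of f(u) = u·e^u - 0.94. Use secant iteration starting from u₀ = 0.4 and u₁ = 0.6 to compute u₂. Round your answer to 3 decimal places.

0.538

f(0.4) = -0.34327, f(0.6) = 0.15327
u₂ = 0.60000 − 0.15327·(0.60000 − 0.40000) / (0.15327 − (-0.34327)) = 0.60000 − (0.03065)/(0.49654) = 0.53826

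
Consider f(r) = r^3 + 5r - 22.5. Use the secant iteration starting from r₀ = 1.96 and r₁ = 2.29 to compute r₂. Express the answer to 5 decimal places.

f(1.96) = -5.1704640, f(2.29) = 0.9589890
r₂ = 2.2900000 − 0.9589890·(2.2900000 − 1.9600000) / (0.9589890 − (-5.1704640)) = 2.2900000 − (0.3164664)/(6.1294530) = 2.2383696

2.23837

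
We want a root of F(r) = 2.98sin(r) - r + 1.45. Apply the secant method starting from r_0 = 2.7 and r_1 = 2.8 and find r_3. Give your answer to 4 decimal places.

2.7064

F(2.7) = 0.023592, F(2.8) = -0.351735
r_2 = 2.800000 − (-0.351735)·(2.800000 − 2.700000) / (-0.351735 − 0.023592) = 2.800000 − (-0.035174)/(-0.375327) = 2.706286
F(2.706286) = 0.000347
r_3 = 2.706286 − 0.000347·(2.706286 − 2.800000) / (0.000347 − (-0.351735)) = 2.706286 − (-0.000032)/(0.352082) = 2.706378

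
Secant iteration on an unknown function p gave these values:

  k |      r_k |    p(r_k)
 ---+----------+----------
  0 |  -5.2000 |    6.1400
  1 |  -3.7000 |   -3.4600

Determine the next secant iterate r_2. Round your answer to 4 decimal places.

-4.2406

r_2 = -3.7000 − (-3.4600)·(-3.7000 − (-5.2000)) / (-3.4600 − 6.1400)
   = -3.7000 − (-5.190000)/(-9.600000) = -4.240625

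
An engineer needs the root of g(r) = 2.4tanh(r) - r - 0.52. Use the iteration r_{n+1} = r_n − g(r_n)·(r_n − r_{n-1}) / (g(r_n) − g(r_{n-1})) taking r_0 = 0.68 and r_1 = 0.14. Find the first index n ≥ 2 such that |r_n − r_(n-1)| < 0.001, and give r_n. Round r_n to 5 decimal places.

g(0.68) = 0.2196465, g(0.14) = -0.3261781
r_2 = 0.1400000 − (-0.3261781)·(-0.5400000)/(-0.5458247) = 0.4626974;  |Δ| = 0.3226974
g(0.4626974) = 0.0547748
r_3 = 0.4626974 − 0.0547748·(0.3226974)/(0.3809530) = 0.4162987;  |Δ| = 0.0463986
g(0.4162987) = 0.0088398
r_4 = 0.4162987 − 0.0088398·(-0.0463986)/(-0.0459350) = 0.4073697;  |Δ| = 0.0089291
g(0.4073697) = -0.0004008
r_5 = 0.4073697 − (-0.0004008)·(-0.0089291)/(-0.0092407) = 0.4077570;  |Δ| = 0.0003873
|r_5 − r_4| = 0.0003873 < 0.001

n = 5, r_n = 0.40776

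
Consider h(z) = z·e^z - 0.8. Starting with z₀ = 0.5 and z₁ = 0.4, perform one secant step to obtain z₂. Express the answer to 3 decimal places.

h(0.5) = 0.02436, h(0.4) = -0.20327
z₂ = 0.40000 − (-0.20327)·(0.40000 − 0.50000) / (-0.20327 − 0.02436) = 0.40000 − (0.02033)/(-0.22763) = 0.48930

0.489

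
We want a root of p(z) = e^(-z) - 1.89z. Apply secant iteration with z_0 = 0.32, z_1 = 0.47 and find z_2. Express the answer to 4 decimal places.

p(0.32) = 0.121349, p(0.47) = -0.263298
z_2 = 0.470000 − (-0.263298)·(0.470000 − 0.320000) / (-0.263298 − 0.121349) = 0.470000 − (-0.039495)/(-0.384647) = 0.367322

0.3673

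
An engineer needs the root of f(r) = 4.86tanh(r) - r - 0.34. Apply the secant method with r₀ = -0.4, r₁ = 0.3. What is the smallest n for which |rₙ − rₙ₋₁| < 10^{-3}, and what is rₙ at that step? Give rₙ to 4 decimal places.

f(-0.4) = -1.786552, f(0.3) = 0.775779
r₂ = 0.300000 − 0.775779·(0.700000)/(2.562331) = 0.088066;  |Δ| = 0.211934
f(0.088066) = -0.001169
r₃ = 0.088066 − (-0.001169)·(-0.211934)/(-0.776948) = 0.088385;  |Δ| = 0.000319
|r₃ − r₂| = 0.000319 < 10^{-3}

n = 3, rₙ = 0.0884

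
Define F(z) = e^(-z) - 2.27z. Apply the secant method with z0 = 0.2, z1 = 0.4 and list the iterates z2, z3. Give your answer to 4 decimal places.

0.3211, 0.3199

F(0.2) = 0.364731, F(0.4) = -0.237680
z2 = 0.400000 − (-0.237680)·(0.400000 − 0.200000) / (-0.237680 − 0.364731) = 0.400000 − (-0.047536)/(-0.602411) = 0.321090
F(0.321090) = -0.003518
z3 = 0.321090 − (-0.003518)·(0.321090 − 0.400000) / (-0.003518 − (-0.237680)) = 0.321090 − (0.000278)/(0.234162) = 0.319905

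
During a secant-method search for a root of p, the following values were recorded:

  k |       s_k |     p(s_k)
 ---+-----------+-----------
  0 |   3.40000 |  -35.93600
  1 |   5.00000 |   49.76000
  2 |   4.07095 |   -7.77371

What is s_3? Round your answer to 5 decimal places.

s_3 = 4.07095 − (-7.77371)·(4.07095 − 5.00000) / (-7.77371 − 49.76000)
   = 4.07095 − (7.2221653)/(-57.5337100) = 4.1964793

4.19648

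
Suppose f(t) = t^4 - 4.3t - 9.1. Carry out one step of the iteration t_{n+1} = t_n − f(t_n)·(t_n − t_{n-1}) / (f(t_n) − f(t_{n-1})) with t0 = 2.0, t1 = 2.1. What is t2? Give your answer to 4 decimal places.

2.0563

f(2.0) = -1.700000, f(2.1) = 1.318100
t2 = 2.100000 − 1.318100·(2.100000 − 2.000000) / (1.318100 − (-1.700000)) = 2.100000 − (0.131810)/(3.018100) = 2.056327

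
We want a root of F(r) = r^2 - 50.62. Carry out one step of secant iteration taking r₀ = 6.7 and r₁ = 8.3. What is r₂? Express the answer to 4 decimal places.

F(6.7) = -5.730000, F(8.3) = 18.270000
r₂ = 8.300000 − 18.270000·(8.300000 − 6.700000) / (18.270000 − (-5.730000)) = 8.300000 − (29.232000)/(24.000000) = 7.082000

7.0820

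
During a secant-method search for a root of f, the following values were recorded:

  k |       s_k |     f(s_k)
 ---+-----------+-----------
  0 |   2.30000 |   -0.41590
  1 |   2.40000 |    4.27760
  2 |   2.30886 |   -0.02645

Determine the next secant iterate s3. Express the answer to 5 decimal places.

2.30942

s3 = 2.30886 − (-0.02645)·(2.30886 − 2.40000) / (-0.02645 − 4.27760)
   = 2.30886 − (0.0024107)/(-4.3040500) = 2.3094201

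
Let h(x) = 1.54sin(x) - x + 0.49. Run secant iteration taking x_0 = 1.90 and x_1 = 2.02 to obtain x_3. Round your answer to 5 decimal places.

1.93106

h(1.90) = 0.0473021, h(2.02) = -0.1427785
x_2 = 2.0200000 − (-0.1427785)·(2.0200000 − 1.9000000) / (-0.1427785 − 0.0473021) = 2.0200000 − (-0.0171334)/(-0.1900806) = 1.9298624
h(1.9298624) = 0.0019248
x_3 = 1.9298624 − 0.0019248·(1.9298624 − 2.0200000) / (0.0019248 − (-0.1427785)) = 1.9298624 − (-0.0001735)/(0.1447033) = 1.9310613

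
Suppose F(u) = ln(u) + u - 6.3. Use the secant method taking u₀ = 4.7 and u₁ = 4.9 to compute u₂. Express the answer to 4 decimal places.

F(4.7) = -0.052437, F(4.9) = 0.189235
u₂ = 4.900000 − 0.189235·(4.900000 − 4.700000) / (0.189235 − (-0.052437)) = 4.900000 − (0.037847)/(0.241673) = 4.743395

4.7434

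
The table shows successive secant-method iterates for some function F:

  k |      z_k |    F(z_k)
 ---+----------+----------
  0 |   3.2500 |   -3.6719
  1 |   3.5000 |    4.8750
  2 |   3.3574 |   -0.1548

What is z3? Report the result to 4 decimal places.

z3 = 3.3574 − (-0.1548)·(3.3574 − 3.5000) / (-0.1548 − 4.8750)
   = 3.3574 − (0.022074)/(-5.029800) = 3.361789

3.3618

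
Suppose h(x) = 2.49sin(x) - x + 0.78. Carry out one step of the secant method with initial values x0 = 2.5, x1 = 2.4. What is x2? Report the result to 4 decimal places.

2.4212

h(2.5) = -0.229804, h(2.4) = 0.061903
x2 = 2.400000 − 0.061903·(2.400000 − 2.500000) / (0.061903 − (-0.229804)) = 2.400000 − (-0.006190)/(0.291708) = 2.421221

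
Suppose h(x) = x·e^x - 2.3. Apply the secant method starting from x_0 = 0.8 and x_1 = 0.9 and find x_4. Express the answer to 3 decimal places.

0.918

h(0.8) = -0.51957, h(0.9) = -0.08636
x_2 = 0.90000 − (-0.08636)·(0.90000 − 0.80000) / (-0.08636 − (-0.51957)) = 0.90000 − (-0.00864)/(0.43321) = 0.91993
h(0.91993) = 0.00823
x_3 = 0.91993 − 0.00823·(0.91993 − 0.90000) / (0.00823 − (-0.08636)) = 0.91993 − (0.00016)/(0.09459) = 0.91820
h(0.91820) = -0.00011
x_4 = 0.91820 − (-0.00011)·(0.91820 − 0.91993) / (-0.00011 − 0.00823) = 0.91820 − (0.00000)/(-0.00834) = 0.91822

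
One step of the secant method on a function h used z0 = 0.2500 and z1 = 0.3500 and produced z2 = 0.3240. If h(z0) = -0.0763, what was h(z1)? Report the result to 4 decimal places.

0.0268

The secant line through (0.2500, -0.0763) and (0.3500, h(z1)) crosses zero at z2 = 0.3240.
So (0.2500, -0.0763), (0.3500, h(z1)), (0.3240, 0) are collinear:
h(z1) = -0.0763 · (0.3500 − 0.3240) / (0.2500 − 0.3240) = -0.0763 · (0.026000)/(-0.074000) = 0.026808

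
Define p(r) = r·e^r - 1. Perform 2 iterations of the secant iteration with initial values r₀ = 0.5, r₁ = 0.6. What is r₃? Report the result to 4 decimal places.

p(0.5) = -0.175639, p(0.6) = 0.093271
r₂ = 0.600000 − 0.093271·(0.600000 − 0.500000) / (0.093271 − (-0.175639)) = 0.600000 − (0.009327)/(0.268911) = 0.565315
p(0.565315) = -0.005044
r₃ = 0.565315 − (-0.005044)·(0.565315 − 0.600000) / (-0.005044 − 0.093271) = 0.565315 − (0.000175)/(-0.098315) = 0.567095

0.5671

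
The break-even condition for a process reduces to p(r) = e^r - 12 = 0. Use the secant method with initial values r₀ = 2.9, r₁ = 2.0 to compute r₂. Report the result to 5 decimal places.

2.38478

p(2.9) = 6.1741454, p(2.0) = -4.6109439
r₂ = 2.0000000 − (-4.6109439)·(2.0000000 − 2.9000000) / (-4.6109439 − 6.1741454) = 2.0000000 − (4.1498495)/(-10.7850893) = 2.3847766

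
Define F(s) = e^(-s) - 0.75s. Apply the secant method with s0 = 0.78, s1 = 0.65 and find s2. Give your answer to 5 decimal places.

0.67787

F(0.78) = -0.1265940, F(0.65) = 0.0345458
s2 = 0.6500000 − 0.0345458·(0.6500000 − 0.7800000) / (0.0345458 − (-0.1265940)) = 0.6500000 − (-0.0044910)/(0.1611398) = 0.6778699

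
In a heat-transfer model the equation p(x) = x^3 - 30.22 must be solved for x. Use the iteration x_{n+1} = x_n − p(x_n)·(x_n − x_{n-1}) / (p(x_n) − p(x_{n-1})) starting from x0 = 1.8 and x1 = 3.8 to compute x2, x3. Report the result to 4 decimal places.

2.7946, 3.0500

p(1.8) = -24.388000, p(3.8) = 24.652000
x2 = 3.800000 − 24.652000·(3.800000 − 1.800000) / (24.652000 − (-24.388000)) = 3.800000 − (49.304000)/(49.040000) = 2.794617
p(2.794617) = -8.394373
x3 = 2.794617 − (-8.394373)·(2.794617 − 3.800000) / (-8.394373 − 24.652000) = 2.794617 − (8.439563)/(-33.046373) = 3.050002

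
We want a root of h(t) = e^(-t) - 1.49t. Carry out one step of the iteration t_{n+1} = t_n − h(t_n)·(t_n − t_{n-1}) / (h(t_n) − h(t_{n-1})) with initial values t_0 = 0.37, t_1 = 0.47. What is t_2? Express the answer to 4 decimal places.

0.4349

h(0.37) = 0.139434, h(0.47) = -0.075298
t_2 = 0.470000 − (-0.075298)·(0.470000 − 0.370000) / (-0.075298 − 0.139434) = 0.470000 − (-0.007530)/(-0.214732) = 0.434934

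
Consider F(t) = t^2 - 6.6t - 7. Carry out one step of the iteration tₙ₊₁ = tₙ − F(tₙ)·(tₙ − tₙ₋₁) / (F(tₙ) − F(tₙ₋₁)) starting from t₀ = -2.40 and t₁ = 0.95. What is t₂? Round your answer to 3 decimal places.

-0.586

F(-2.40) = 14.60000, F(0.95) = -12.36750
t₂ = 0.95000 − (-12.36750)·(0.95000 − (-2.40000)) / (-12.36750 − 14.60000) = 0.95000 − (-41.43112)/(-26.96750) = -0.58634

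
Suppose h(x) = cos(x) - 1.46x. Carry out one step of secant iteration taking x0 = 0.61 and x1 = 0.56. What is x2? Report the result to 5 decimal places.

h(0.61) = -0.0709520, h(0.56) = 0.0296551
x2 = 0.5600000 − 0.0296551·(0.5600000 − 0.6100000) / (0.0296551 − (-0.0709520)) = 0.5600000 − (-0.0014828)/(0.1006071) = 0.5747381

0.57474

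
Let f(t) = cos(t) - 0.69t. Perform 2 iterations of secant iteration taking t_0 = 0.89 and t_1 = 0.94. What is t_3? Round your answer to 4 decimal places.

f(0.89) = 0.015312, f(0.94) = -0.058812
t_2 = 0.940000 − (-0.058812)·(0.940000 − 0.890000) / (-0.058812 − 0.015312) = 0.940000 − (-0.002941)/(-0.074124) = 0.900329
f(0.900329) = 0.000126
t_3 = 0.900329 − 0.000126·(0.900329 − 0.940000) / (0.000126 − (-0.058812)) = 0.900329 − (-0.000005)/(0.058938) = 0.900413

0.9004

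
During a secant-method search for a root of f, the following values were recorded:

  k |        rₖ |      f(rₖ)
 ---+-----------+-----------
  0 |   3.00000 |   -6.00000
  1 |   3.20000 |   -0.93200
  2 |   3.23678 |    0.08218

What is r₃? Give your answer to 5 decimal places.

r₃ = 3.23678 − 0.08218·(3.23678 − 3.20000) / (0.08218 − (-0.93200))
   = 3.23678 − (0.0030226)/(1.0141800) = 3.2337997

3.23380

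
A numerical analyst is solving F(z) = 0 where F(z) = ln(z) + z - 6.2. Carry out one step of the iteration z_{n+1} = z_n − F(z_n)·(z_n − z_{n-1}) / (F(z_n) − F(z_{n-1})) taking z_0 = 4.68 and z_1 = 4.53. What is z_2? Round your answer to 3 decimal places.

F(4.68) = 0.02330, F(4.53) = -0.15928
z_2 = 4.53000 − (-0.15928)·(4.53000 − 4.68000) / (-0.15928 − 0.02330) = 4.53000 − (0.02389)/(-0.18258) = 4.66086

4.661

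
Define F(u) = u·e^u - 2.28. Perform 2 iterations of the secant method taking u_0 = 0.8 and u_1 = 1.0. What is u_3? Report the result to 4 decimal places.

0.9136

F(0.8) = -0.499567, F(1.0) = 0.438282
u_2 = 1.000000 − 0.438282·(1.000000 − 0.800000) / (0.438282 − (-0.499567)) = 1.000000 − (0.087656)/(0.937849) = 0.906535
F(0.906535) = -0.035666
u_3 = 0.906535 − (-0.035666)·(0.906535 − 1.000000) / (-0.035666 − 0.438282) = 0.906535 − (0.003334)/(-0.473948) = 0.913568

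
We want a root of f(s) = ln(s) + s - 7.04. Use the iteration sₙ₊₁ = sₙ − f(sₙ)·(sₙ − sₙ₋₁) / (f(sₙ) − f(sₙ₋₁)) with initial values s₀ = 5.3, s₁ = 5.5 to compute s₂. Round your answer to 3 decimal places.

f(5.3) = -0.07229, f(5.5) = 0.16475
s₂ = 5.50000 − 0.16475·(5.50000 − 5.30000) / (0.16475 − (-0.07229)) = 5.50000 − (0.03295)/(0.23704) = 5.36100

5.361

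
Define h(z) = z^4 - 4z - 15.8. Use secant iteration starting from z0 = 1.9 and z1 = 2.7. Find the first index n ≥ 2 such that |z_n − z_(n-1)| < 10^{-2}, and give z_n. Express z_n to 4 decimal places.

h(1.9) = -10.367900, h(2.7) = 26.544100
z2 = 2.700000 − 26.544100·(0.800000)/(36.912000) = 2.124705;  |Δ| = 0.575295
h(2.124705) = -3.919263
z3 = 2.124705 − (-3.919263)·(-0.575295)/(-30.463363) = 2.198720;  |Δ| = 0.074015
h(2.198720) = -1.223759
z4 = 2.198720 − (-1.223759)·(0.074015)/(2.695504) = 2.232322;  |Δ| = 0.033603
h(2.232322) = 0.103622
z5 = 2.232322 − 0.103622·(0.033603)/(1.327381) = 2.229699;  |Δ| = 0.002623
|z5 − z4| = 0.002623 < 10^{-2}

n = 5, z_n = 2.2297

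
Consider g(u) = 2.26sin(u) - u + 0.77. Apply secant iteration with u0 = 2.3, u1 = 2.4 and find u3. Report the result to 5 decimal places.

2.36075

g(2.3) = 0.1552938, g(2.4) = -0.1034532
u2 = 2.4000000 − (-0.1034532)·(2.4000000 − 2.3000000) / (-0.1034532 − 0.1552938) = 2.4000000 − (-0.0103453)/(-0.2587470) = 2.3600176
g(2.3600176) = 0.0019225
u3 = 2.3600176 − 0.0019225·(2.3600176 − 2.4000000) / (0.0019225 − (-0.1034532)) = 2.3600176 − (-0.0000769)/(0.1053757) = 2.3607470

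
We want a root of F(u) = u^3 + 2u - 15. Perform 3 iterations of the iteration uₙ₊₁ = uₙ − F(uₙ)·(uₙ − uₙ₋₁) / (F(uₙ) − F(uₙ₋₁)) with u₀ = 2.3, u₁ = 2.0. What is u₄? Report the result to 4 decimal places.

2.1971

F(2.3) = 1.767000, F(2.0) = -3.000000
u₂ = 2.000000 − (-3.000000)·(2.000000 − 2.300000) / (-3.000000 − 1.767000) = 2.000000 − (0.900000)/(-4.767000) = 2.188798
F(2.188798) = -0.136230
u₃ = 2.188798 − (-0.136230)·(2.188798 − 2.000000) / (-0.136230 − (-3.000000)) = 2.188798 − (-0.025720)/(2.863770) = 2.197779
F(2.197779) = 0.011344
u₄ = 2.197779 − 0.011344·(2.197779 − 2.188798) / (0.011344 − (-0.136230)) = 2.197779 − (0.000102)/(0.147575) = 2.197089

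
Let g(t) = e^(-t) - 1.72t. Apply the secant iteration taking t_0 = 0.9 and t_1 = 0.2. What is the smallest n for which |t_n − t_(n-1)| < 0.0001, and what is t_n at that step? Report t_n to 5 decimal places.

g(0.9) = -1.1414303, g(0.2) = 0.4747308
t_2 = 0.2000000 − 0.4747308·(-0.7000000)/(1.6161611) = 0.4056178;  |Δ| = 0.2056178
g(0.4056178) = -0.0310978
t_3 = 0.4056178 − (-0.0310978)·(0.2056178)/(-0.5058285) = 0.3929767;  |Δ| = 0.0126412
g(0.3929767) = -0.0008754
t_4 = 0.3929767 − (-0.0008754)·(-0.0126412)/(0.0302224) = 0.3926105;  |Δ| = 0.0003661
g(0.3926105) = 0.0000016
t_5 = 0.3926105 − 0.0000016·(-0.0003661)/(0.0008770) = 0.3926112;  |Δ| = 0.0000007
|t_5 − t_4| = 0.0000007 < 0.0001

n = 5, t_n = 0.39261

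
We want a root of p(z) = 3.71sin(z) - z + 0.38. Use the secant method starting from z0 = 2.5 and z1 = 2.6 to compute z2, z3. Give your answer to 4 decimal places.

p(2.5) = 0.100332, p(2.6) = -0.307490
z2 = 2.600000 − (-0.307490)·(2.600000 − 2.500000) / (-0.307490 − 0.100332) = 2.600000 − (-0.030749)/(-0.407822) = 2.524602
p(2.524602) = 0.001943
z3 = 2.524602 − 0.001943·(2.524602 − 2.600000) / (0.001943 − (-0.307490)) = 2.524602 − (-0.000146)/(0.309433) = 2.525075

2.5246, 2.5251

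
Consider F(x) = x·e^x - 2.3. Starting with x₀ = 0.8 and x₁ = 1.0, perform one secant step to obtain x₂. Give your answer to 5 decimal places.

0.91080

F(0.8) = -0.5195673, F(1.0) = 0.4182818
x₂ = 1.0000000 − 0.4182818·(1.0000000 − 0.8000000) / (0.4182818 − (-0.5195673)) = 1.0000000 − (0.0836564)/(0.9378491) = 0.9107998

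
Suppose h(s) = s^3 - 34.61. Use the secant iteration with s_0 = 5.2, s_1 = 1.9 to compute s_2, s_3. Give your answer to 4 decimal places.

h(5.2) = 105.998000, h(1.9) = -27.751000
s_2 = 1.900000 − (-27.751000)·(1.900000 − 5.200000) / (-27.751000 − 105.998000) = 1.900000 − (91.578300)/(-133.749000) = 2.584703
h(2.584703) = -17.342408
s_3 = 2.584703 − (-17.342408)·(2.584703 − 1.900000) / (-17.342408 − (-27.751000)) = 2.584703 − (-11.874393)/(10.408592) = 3.725529

2.5847, 3.7255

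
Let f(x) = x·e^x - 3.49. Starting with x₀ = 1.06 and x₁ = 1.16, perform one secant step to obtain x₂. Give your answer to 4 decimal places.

f(1.06) = -0.430447, f(1.16) = 0.210323
x₂ = 1.160000 − 0.210323·(1.160000 − 1.060000) / (0.210323 − (-0.430447)) = 1.160000 − (0.021032)/(0.640769) = 1.127177

1.1272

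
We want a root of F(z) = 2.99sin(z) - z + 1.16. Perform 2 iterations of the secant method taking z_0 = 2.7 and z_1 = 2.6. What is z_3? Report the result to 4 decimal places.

2.6283

F(2.7) = -0.262134, F(2.6) = 0.101349
z_2 = 2.600000 − 0.101349·(2.600000 − 2.700000) / (0.101349 − (-0.262134)) = 2.600000 − (-0.010135)/(0.363483) = 2.627883
F(2.627883) = 0.001438
z_3 = 2.627883 − 0.001438·(2.627883 − 2.600000) / (0.001438 − 0.101349) = 2.627883 − (0.000040)/(-0.099911) = 2.628284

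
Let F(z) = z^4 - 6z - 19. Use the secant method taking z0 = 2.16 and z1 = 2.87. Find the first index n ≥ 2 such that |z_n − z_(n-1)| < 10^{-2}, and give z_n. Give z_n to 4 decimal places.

F(2.16) = -10.192177, F(2.87) = 31.626522
z2 = 2.870000 − 31.626522·(0.710000)/(41.818698) = 2.333043;  |Δ| = 0.536957
F(2.333043) = -3.371020
z3 = 2.333043 − (-3.371020)·(-0.536957)/(-34.997541) = 2.384764;  |Δ| = 0.051721
F(2.384764) = -0.965493
z4 = 2.384764 − (-0.965493)·(0.051721)/(2.405527) = 2.405523;  |Δ| = 0.020759
F(2.405523) = 0.050899
z5 = 2.405523 − 0.050899·(0.020759)/(1.016392) = 2.404483;  |Δ| = 0.001040
|z5 − z4| = 0.001040 < 10^{-2}

n = 5, z_n = 2.4045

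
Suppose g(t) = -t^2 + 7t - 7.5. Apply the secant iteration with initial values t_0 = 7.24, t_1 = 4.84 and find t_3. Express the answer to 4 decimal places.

5.7458

g(7.24) = -9.237600, g(4.84) = 2.954400
t_2 = 4.840000 − 2.954400·(4.840000 − 7.240000) / (2.954400 − (-9.237600)) = 4.840000 − (-7.090560)/(12.192000) = 5.421575
g(5.421575) = 1.057550
t_3 = 5.421575 − 1.057550·(5.421575 − 4.840000) / (1.057550 − 2.954400) = 5.421575 − (0.615045)/(-1.896850) = 5.745820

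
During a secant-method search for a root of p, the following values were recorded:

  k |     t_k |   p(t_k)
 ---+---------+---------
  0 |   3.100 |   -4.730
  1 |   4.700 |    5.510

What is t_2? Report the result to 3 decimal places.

t_2 = 4.700 − 5.510·(4.700 − 3.100) / (5.510 − (-4.730))
   = 4.700 − (8.81600)/(10.24000) = 3.83906

3.839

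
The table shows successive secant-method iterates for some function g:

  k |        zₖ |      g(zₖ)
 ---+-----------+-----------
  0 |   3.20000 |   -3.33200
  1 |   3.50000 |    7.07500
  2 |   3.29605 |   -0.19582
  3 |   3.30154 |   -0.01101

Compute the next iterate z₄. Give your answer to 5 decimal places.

3.30187

z₄ = 3.30154 − (-0.01101)·(3.30154 − 3.29605) / (-0.01101 − (-0.19582))
   = 3.30154 − (-0.0000604)/(0.1848100) = 3.3018671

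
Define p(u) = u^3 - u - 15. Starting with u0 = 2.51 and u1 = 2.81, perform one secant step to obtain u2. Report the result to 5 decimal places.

2.59379

p(2.51) = -1.6967490, p(2.81) = 4.3780410
u2 = 2.8100000 − 4.3780410·(2.8100000 − 2.5100000) / (4.3780410 − (-1.6967490)) = 2.8100000 − (1.3134123)/(6.0747900) = 2.5937930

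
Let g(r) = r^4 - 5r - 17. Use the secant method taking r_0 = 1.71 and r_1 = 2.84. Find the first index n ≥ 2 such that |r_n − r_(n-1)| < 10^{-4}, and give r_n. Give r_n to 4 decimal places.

g(1.71) = -16.999639, g(2.84) = 33.853903
r_2 = 2.840000 − 33.853903·(1.130000)/(50.853543) = 2.087743;  |Δ| = 0.752257
g(2.087743) = -8.440690
r_3 = 2.087743 − (-8.440690)·(-0.752257)/(-42.294593) = 2.237871;  |Δ| = 0.150127
g(2.237871) = -3.108642
r_4 = 2.237871 − (-3.108642)·(0.150127)/(5.332047) = 2.325396;  |Δ| = 0.087526
g(2.325396) = 0.613727
r_5 = 2.325396 − 0.613727·(0.087526)/(3.722370) = 2.310965;  |Δ| = 0.014431
g(2.310965) = -0.033233
r_6 = 2.310965 − (-0.033233)·(-0.014431)/(-0.646960) = 2.311707;  |Δ| = 0.000741
g(2.311707) = -0.000327
r_7 = 2.311707 − (-0.000327)·(0.000741)/(0.032906) = 2.311714;  |Δ| = 0.000007
|r_7 − r_6| = 0.000007 < 10^{-4}

n = 7, r_n = 2.3117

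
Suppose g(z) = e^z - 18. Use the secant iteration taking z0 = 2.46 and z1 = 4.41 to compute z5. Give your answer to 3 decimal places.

g(2.46) = -6.29519, g(4.41) = 64.26946
z2 = 4.41000 − 64.26946·(4.41000 − 2.46000) / (64.26946 − (-6.29519)) = 4.41000 − (125.32545)/(70.56465) = 2.63396
g(2.63396) = -4.07114
z3 = 2.63396 − (-4.07114)·(2.63396 − 4.41000) / (-4.07114 − 64.26946) = 2.63396 − (7.23050)/(-68.34061) = 2.73976
g(2.73976) = -2.51667
z4 = 2.73976 − (-2.51667)·(2.73976 − 2.63396) / (-2.51667 − (-4.07114)) = 2.73976 − (-0.26627)/(1.55447) = 2.91105
g(2.91105) = 0.37617
z5 = 2.91105 − 0.37617·(2.91105 − 2.73976) / (0.37617 − (-2.51667)) = 2.91105 − (0.06443)/(2.89284) = 2.88878

2.889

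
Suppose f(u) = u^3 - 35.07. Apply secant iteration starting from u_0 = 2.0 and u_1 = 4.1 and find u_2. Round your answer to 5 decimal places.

f(2.0) = -27.0700000, f(4.1) = 33.8510000
u_2 = 4.1000000 − 33.8510000·(4.1000000 − 2.0000000) / (33.8510000 − (-27.0700000)) = 4.1000000 − (71.0871000)/(60.9210000) = 2.9331265

2.93313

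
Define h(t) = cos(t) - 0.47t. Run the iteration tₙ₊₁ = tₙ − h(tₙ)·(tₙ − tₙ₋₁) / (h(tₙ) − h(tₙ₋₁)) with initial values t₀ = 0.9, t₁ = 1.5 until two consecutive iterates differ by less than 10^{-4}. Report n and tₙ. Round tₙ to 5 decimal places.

n = 5, tₙ = 1.05304

h(0.9) = 0.1986100, h(1.5) = -0.6342628
t₂ = 1.5000000 − (-0.6342628)·(0.6000000)/(-0.8328728) = 1.0430783;  |Δ| = 0.4569217
h(1.0430783) = 0.0133164
t₃ = 1.0430783 − 0.0133164·(-0.4569217)/(0.6475792) = 1.0524741;  |Δ| = 0.0093958
h(1.0524741) = 0.0007606
t₄ = 1.0524741 − 0.0007606·(0.0093958)/(-0.0125558) = 1.0530433;  |Δ| = 0.0005692
h(1.0530433) = -0.0000014
t₅ = 1.0530433 − (-0.0000014)·(0.0005692)/(-0.0007620) = 1.0530422;  |Δ| = 0.0000011
|t₅ − t₄| = 0.0000011 < 10^{-4}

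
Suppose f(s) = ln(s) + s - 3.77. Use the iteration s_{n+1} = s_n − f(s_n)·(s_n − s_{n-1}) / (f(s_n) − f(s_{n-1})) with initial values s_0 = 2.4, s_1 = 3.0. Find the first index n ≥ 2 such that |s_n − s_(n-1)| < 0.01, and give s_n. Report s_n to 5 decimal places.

f(2.4) = -0.4945313, f(3.0) = 0.3286123
s_2 = 3.0000000 − 0.3286123·(0.6000000)/(0.8231436) = 2.7604702;  |Δ| = 0.2395298
f(2.7604702) = 0.0058713
s_3 = 2.7604702 − 0.0058713·(-0.2395298)/(-0.3227410) = 2.7561127;  |Δ| = 0.0043575
|s_3 − s_2| = 0.0043575 < 0.01

n = 3, s_n = 2.75611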